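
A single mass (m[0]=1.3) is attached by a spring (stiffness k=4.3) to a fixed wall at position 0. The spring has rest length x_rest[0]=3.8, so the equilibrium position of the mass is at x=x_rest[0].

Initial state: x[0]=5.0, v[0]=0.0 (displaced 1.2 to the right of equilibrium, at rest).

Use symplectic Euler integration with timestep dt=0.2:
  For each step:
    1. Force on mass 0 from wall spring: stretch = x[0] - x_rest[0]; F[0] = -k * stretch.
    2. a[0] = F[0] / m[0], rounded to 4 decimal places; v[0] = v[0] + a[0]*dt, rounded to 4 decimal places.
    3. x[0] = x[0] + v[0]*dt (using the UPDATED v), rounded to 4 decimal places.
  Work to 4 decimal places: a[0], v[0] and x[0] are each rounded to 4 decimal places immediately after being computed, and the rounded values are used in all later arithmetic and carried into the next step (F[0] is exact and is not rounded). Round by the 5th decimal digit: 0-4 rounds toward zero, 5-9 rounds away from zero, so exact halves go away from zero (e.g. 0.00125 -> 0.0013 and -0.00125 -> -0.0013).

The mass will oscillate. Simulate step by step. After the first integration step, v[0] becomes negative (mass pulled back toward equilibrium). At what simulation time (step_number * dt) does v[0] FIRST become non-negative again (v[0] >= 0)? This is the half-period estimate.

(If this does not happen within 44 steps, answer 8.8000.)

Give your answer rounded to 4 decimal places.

Answer: 1.8000

Derivation:
Step 0: x=[5.0000] v=[0.0000]
Step 1: x=[4.8412] v=[-0.7938]
Step 2: x=[4.5447] v=[-1.4826]
Step 3: x=[4.1497] v=[-1.9752]
Step 4: x=[3.7084] v=[-2.2065]
Step 5: x=[3.2792] v=[-2.1459]
Step 6: x=[2.9189] v=[-1.8014]
Step 7: x=[2.6752] v=[-1.2185]
Step 8: x=[2.5803] v=[-0.4744]
Step 9: x=[2.6468] v=[0.3325]
First v>=0 after going negative at step 9, time=1.8000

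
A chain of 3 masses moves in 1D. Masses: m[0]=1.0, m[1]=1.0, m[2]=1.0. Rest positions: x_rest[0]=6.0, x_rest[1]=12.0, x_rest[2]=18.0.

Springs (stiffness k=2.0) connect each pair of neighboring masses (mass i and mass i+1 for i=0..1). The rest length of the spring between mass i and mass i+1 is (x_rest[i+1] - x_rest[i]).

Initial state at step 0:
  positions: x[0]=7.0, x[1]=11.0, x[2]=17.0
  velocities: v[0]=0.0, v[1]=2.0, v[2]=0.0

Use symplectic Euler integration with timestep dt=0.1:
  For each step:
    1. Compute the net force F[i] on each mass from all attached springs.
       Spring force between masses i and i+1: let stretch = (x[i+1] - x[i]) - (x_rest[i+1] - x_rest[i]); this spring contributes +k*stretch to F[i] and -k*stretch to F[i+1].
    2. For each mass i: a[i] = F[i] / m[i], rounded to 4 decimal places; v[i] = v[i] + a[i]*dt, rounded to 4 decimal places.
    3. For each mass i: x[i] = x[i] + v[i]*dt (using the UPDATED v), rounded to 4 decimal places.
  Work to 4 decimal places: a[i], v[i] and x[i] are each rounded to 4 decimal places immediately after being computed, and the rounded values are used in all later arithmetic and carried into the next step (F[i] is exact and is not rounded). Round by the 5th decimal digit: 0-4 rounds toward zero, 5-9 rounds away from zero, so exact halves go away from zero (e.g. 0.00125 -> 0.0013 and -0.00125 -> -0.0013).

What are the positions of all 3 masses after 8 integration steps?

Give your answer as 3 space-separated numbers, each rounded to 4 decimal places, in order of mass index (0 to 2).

Answer: 6.1413 13.0383 17.4205

Derivation:
Step 0: x=[7.0000 11.0000 17.0000] v=[0.0000 2.0000 0.0000]
Step 1: x=[6.9600 11.2400 17.0000] v=[-0.4000 2.4000 0.0000]
Step 2: x=[6.8856 11.5096 17.0048] v=[-0.7440 2.6960 0.0480]
Step 3: x=[6.7837 11.7966 17.0197] v=[-1.0192 2.8702 0.1490]
Step 4: x=[6.6620 12.0878 17.0501] v=[-1.2166 2.9122 0.3044]
Step 5: x=[6.5289 12.3698 17.1013] v=[-1.3314 2.8195 0.5119]
Step 6: x=[6.3926 12.6296 17.1779] v=[-1.3632 2.5976 0.7656]
Step 7: x=[6.2610 12.8556 17.2835] v=[-1.3158 2.2599 1.0559]
Step 8: x=[6.1413 13.0383 17.4205] v=[-1.1969 1.8266 1.3703]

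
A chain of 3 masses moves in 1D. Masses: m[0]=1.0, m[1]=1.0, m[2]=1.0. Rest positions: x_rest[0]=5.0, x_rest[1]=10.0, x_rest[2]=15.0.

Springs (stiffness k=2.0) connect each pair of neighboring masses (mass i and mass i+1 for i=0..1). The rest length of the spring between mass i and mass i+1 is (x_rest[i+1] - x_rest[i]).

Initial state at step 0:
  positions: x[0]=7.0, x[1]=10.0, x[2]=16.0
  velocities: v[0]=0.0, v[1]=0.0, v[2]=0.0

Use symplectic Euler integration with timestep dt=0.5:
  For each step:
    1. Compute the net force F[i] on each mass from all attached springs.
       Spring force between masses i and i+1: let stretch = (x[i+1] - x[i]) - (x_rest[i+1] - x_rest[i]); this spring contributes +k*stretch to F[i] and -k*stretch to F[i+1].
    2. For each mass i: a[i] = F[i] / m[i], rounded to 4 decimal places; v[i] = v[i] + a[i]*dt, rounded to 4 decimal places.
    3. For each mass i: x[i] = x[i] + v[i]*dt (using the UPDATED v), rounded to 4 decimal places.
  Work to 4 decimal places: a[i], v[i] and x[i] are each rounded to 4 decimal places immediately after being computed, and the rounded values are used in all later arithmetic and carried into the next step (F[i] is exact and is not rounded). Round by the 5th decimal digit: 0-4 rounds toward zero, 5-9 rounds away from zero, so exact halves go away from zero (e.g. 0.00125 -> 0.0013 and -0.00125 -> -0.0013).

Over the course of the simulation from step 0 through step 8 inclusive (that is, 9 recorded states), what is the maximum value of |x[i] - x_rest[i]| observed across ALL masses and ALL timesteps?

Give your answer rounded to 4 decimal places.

Step 0: x=[7.0000 10.0000 16.0000] v=[0.0000 0.0000 0.0000]
Step 1: x=[6.0000 11.5000 15.5000] v=[-2.0000 3.0000 -1.0000]
Step 2: x=[5.2500 12.2500 15.5000] v=[-1.5000 1.5000 0.0000]
Step 3: x=[5.5000 11.1250 16.3750] v=[0.5000 -2.2500 1.7500]
Step 4: x=[6.0625 9.8125 17.1250] v=[1.1250 -2.6250 1.5000]
Step 5: x=[6.0000 10.2813 16.7188] v=[-0.1250 0.9375 -0.8125]
Step 6: x=[5.5782 11.8282 15.5938] v=[-0.8437 3.0937 -2.2500]
Step 7: x=[5.7814 12.1329 15.0860] v=[0.4063 0.6093 -1.0156]
Step 8: x=[6.6603 10.7384 15.6017] v=[1.7578 -2.7891 1.0313]
Max displacement = 2.2500

Answer: 2.2500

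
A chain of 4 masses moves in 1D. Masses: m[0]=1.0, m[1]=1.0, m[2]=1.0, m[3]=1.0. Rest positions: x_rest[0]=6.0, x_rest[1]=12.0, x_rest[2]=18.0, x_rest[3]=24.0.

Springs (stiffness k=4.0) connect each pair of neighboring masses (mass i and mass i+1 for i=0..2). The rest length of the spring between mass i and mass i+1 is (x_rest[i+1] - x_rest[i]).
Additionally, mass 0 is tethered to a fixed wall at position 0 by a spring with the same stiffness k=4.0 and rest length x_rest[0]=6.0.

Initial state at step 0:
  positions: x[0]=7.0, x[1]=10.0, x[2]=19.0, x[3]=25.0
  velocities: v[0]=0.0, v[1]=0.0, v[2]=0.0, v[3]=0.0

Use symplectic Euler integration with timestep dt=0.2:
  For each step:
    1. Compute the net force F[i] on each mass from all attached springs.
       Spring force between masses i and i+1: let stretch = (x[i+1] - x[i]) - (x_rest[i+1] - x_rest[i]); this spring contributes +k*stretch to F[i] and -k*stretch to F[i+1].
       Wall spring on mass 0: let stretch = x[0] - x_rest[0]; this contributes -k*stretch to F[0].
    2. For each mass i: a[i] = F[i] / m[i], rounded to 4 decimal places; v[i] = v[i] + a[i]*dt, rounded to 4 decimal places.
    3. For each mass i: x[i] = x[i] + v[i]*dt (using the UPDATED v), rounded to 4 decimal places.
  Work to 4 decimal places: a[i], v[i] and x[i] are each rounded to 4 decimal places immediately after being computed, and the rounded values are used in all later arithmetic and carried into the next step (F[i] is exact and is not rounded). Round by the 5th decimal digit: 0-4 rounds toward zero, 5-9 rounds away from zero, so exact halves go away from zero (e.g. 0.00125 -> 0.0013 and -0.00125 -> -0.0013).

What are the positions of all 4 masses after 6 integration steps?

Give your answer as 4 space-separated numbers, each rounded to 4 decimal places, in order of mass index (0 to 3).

Step 0: x=[7.0000 10.0000 19.0000 25.0000] v=[0.0000 0.0000 0.0000 0.0000]
Step 1: x=[6.3600 10.9600 18.5200 25.0000] v=[-3.2000 4.8000 -2.4000 0.0000]
Step 2: x=[5.4384 12.3936 17.8672 24.9232] v=[-4.6080 7.1680 -3.2640 -0.3840]
Step 3: x=[4.7595 13.5901 17.4676 24.6774] v=[-3.3946 5.9827 -1.9981 -1.2288]
Step 4: x=[4.7320 13.9941 17.6011 24.2381] v=[-0.1377 2.0202 0.6677 -2.1966]
Step 5: x=[5.4293 13.4933 18.2194 23.6969] v=[3.4864 -2.5039 3.0917 -2.7062]
Step 6: x=[6.5481 12.4585 18.9580 23.2393] v=[5.5942 -5.1742 3.6928 -2.2882]

Answer: 6.5481 12.4585 18.9580 23.2393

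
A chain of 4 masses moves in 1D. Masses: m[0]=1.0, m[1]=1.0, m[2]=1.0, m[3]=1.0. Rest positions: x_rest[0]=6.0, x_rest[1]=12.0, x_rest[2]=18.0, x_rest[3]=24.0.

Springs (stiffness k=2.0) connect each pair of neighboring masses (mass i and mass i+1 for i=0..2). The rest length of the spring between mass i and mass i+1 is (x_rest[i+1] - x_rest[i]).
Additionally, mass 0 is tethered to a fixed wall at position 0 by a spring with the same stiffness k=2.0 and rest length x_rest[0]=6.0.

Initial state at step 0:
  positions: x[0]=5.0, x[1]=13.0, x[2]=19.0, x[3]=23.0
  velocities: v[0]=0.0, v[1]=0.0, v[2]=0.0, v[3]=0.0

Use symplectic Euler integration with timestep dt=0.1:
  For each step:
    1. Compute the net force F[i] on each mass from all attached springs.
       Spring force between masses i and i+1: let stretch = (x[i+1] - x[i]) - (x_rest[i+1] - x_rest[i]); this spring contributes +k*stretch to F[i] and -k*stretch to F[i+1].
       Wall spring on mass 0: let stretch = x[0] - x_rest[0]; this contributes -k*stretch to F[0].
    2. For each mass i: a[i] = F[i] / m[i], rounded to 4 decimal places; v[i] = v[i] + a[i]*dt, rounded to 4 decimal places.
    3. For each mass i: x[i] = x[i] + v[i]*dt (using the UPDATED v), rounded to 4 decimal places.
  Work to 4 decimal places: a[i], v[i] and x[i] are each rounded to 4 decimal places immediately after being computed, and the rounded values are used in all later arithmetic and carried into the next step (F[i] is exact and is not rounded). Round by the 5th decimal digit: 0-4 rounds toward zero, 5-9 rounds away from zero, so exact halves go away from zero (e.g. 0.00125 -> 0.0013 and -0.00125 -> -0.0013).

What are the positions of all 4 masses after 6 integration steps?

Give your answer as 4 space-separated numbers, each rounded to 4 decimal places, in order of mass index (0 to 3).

Step 0: x=[5.0000 13.0000 19.0000 23.0000] v=[0.0000 0.0000 0.0000 0.0000]
Step 1: x=[5.0600 12.9600 18.9600 23.0400] v=[0.6000 -0.4000 -0.4000 0.4000]
Step 2: x=[5.1768 12.8820 18.8816 23.1184] v=[1.1680 -0.7800 -0.7840 0.7840]
Step 3: x=[5.3442 12.7699 18.7679 23.2321] v=[1.6737 -1.1211 -1.1366 1.1366]
Step 4: x=[5.5532 12.6292 18.6236 23.3765] v=[2.0900 -1.4066 -1.4434 1.4438]
Step 5: x=[5.7927 12.4669 18.4544 23.5458] v=[2.3946 -1.6229 -1.6917 1.6932]
Step 6: x=[6.0498 12.2909 18.2673 23.7333] v=[2.5709 -1.7602 -1.8709 1.8749]

Answer: 6.0498 12.2909 18.2673 23.7333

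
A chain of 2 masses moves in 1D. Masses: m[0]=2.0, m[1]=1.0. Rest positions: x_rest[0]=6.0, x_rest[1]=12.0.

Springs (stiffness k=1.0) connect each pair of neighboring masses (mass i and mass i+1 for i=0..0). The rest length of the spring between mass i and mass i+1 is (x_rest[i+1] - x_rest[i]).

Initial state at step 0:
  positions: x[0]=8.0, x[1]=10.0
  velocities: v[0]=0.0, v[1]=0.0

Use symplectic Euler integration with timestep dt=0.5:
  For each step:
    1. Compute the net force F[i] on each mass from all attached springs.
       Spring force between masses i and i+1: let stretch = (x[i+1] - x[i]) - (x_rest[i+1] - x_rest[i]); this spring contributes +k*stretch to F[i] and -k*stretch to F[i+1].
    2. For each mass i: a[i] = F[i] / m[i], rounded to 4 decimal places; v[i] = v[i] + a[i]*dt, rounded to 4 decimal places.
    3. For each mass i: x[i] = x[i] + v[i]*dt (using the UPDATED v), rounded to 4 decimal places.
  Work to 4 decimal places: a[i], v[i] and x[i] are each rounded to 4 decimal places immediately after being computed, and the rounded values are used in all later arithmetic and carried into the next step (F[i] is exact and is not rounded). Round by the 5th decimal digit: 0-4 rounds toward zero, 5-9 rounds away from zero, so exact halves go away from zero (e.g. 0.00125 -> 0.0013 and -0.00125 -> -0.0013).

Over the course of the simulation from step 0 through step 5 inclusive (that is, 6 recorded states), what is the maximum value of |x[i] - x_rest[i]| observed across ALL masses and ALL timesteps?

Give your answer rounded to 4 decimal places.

Step 0: x=[8.0000 10.0000] v=[0.0000 0.0000]
Step 1: x=[7.5000 11.0000] v=[-1.0000 2.0000]
Step 2: x=[6.6875 12.6250] v=[-1.6250 3.2500]
Step 3: x=[5.8672 14.2657] v=[-1.6407 3.2813]
Step 4: x=[5.3467 15.3068] v=[-1.0411 2.0821]
Step 5: x=[5.3212 15.3579] v=[-0.0511 0.1021]
Max displacement = 3.3579

Answer: 3.3579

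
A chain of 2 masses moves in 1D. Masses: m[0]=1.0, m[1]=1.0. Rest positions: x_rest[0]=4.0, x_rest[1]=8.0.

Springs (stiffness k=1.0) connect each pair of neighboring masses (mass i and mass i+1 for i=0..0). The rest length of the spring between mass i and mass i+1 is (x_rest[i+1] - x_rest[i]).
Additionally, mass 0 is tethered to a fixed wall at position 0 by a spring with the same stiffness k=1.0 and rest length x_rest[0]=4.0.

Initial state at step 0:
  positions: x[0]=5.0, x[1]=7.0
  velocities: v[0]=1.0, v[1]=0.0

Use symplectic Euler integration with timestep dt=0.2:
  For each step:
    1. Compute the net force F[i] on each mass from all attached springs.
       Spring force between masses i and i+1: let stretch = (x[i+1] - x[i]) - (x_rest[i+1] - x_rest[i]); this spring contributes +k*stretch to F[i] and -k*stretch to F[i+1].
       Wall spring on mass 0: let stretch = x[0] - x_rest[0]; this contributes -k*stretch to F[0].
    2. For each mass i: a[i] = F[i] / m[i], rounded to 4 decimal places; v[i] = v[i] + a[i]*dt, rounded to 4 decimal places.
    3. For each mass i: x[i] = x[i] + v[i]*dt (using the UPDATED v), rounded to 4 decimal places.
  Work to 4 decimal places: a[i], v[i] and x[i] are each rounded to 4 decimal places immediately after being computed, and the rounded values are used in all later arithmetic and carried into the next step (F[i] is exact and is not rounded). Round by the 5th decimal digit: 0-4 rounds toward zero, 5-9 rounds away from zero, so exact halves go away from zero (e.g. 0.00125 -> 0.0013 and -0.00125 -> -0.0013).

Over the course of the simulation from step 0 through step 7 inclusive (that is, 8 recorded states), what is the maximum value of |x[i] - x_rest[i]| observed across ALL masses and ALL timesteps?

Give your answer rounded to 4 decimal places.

Step 0: x=[5.0000 7.0000] v=[1.0000 0.0000]
Step 1: x=[5.0800 7.0800] v=[0.4000 0.4000]
Step 2: x=[5.0368 7.2400] v=[-0.2160 0.8000]
Step 3: x=[4.8803 7.4719] v=[-0.7827 1.1594]
Step 4: x=[4.6322 7.7601] v=[-1.2404 1.4411]
Step 5: x=[4.3239 8.0832] v=[-1.5413 1.6155]
Step 6: x=[3.9931 8.4159] v=[-1.6542 1.6636]
Step 7: x=[3.6794 8.7317] v=[-1.5683 1.5790]
Max displacement = 1.0800

Answer: 1.0800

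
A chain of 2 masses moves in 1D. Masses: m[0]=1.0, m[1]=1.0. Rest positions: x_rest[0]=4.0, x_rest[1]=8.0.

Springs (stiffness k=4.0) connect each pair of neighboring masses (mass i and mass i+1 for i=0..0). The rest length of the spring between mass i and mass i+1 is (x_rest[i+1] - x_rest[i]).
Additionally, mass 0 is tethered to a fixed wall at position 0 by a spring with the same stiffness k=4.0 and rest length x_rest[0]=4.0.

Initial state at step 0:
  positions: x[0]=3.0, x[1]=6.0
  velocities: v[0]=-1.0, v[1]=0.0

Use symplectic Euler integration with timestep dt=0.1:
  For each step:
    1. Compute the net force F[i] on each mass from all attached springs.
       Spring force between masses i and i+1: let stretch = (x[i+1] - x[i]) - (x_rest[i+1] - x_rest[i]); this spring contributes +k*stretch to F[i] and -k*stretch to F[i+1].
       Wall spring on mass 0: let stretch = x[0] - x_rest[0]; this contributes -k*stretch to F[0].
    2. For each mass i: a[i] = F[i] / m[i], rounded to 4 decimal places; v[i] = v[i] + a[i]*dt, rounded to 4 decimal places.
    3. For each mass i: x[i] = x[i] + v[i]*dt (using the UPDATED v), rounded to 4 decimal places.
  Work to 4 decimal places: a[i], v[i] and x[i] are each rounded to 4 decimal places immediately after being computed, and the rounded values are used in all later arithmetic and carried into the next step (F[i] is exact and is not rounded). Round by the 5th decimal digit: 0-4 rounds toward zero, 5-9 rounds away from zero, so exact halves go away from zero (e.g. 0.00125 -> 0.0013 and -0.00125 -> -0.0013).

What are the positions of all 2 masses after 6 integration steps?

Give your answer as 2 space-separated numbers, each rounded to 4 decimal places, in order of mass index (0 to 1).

Answer: 2.7349 6.6232

Derivation:
Step 0: x=[3.0000 6.0000] v=[-1.0000 0.0000]
Step 1: x=[2.9000 6.0400] v=[-1.0000 0.4000]
Step 2: x=[2.8096 6.1144] v=[-0.9040 0.7440]
Step 3: x=[2.7390 6.2166] v=[-0.7059 1.0221]
Step 4: x=[2.6980 6.3397] v=[-0.4105 1.2311]
Step 5: x=[2.6947 6.4771] v=[-0.0330 1.3744]
Step 6: x=[2.7349 6.6232] v=[0.4021 1.4614]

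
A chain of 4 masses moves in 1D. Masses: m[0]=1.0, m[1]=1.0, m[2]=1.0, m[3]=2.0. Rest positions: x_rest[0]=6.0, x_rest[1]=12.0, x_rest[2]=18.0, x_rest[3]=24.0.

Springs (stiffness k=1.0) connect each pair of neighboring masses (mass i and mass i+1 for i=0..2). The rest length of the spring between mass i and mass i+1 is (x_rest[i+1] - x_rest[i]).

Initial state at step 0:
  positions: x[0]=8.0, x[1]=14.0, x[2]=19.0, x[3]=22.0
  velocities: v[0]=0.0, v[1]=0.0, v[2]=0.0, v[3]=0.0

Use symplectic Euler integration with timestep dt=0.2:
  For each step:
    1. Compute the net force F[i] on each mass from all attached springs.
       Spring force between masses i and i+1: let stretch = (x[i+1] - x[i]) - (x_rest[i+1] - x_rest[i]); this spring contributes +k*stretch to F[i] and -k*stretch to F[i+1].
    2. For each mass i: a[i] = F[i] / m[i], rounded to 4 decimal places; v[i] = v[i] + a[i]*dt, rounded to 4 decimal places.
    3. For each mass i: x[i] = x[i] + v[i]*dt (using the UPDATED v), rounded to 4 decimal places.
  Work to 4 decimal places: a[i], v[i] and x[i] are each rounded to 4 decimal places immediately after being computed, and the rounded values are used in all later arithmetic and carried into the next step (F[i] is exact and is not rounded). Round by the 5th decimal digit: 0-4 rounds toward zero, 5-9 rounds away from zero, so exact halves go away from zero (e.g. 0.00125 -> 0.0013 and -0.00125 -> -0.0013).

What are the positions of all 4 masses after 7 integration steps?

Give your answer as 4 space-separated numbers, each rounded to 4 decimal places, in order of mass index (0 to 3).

Step 0: x=[8.0000 14.0000 19.0000 22.0000] v=[0.0000 0.0000 0.0000 0.0000]
Step 1: x=[8.0000 13.9600 18.9200 22.0600] v=[0.0000 -0.2000 -0.4000 0.3000]
Step 2: x=[7.9984 13.8800 18.7672 22.1772] v=[-0.0080 -0.4000 -0.7640 0.5860]
Step 3: x=[7.9921 13.7602 18.5553 22.3462] v=[-0.0317 -0.5989 -1.0594 0.8450]
Step 4: x=[7.9765 13.6015 18.3033 22.5594] v=[-0.0781 -0.7935 -1.2602 1.0659]
Step 5: x=[7.9459 13.4059 18.0334 22.8075] v=[-0.1531 -0.9781 -1.3493 1.2403]
Step 6: x=[7.8937 13.1770 17.7694 23.0801] v=[-0.2611 -1.1446 -1.3200 1.3629]
Step 7: x=[7.8128 12.9204 17.5341 23.3665] v=[-0.4044 -1.2828 -1.1763 1.4318]

Answer: 7.8128 12.9204 17.5341 23.3665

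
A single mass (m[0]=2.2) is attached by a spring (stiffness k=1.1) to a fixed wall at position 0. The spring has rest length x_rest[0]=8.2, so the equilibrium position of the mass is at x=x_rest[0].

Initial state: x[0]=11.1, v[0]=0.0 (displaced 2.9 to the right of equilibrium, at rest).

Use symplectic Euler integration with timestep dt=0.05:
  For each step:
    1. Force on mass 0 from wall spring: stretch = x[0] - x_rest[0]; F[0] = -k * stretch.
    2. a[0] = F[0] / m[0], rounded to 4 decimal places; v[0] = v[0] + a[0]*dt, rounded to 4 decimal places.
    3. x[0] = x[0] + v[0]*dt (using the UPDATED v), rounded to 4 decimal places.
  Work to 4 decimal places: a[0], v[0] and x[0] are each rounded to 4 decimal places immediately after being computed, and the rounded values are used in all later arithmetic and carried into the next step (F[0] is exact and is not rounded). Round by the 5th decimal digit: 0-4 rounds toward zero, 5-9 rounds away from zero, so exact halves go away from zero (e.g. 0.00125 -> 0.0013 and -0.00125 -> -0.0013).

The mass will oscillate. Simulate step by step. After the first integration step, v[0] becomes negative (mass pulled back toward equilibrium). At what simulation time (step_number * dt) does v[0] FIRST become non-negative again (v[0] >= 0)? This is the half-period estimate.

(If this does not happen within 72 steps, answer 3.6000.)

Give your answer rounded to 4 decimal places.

Step 0: x=[11.1000] v=[0.0000]
Step 1: x=[11.0964] v=[-0.0725]
Step 2: x=[11.0892] v=[-0.1449]
Step 3: x=[11.0783] v=[-0.2171]
Step 4: x=[11.0638] v=[-0.2891]
Step 5: x=[11.0458] v=[-0.3607]
Step 6: x=[11.0242] v=[-0.4318]
Step 7: x=[10.9991] v=[-0.5024]
Step 8: x=[10.9705] v=[-0.5724]
Step 9: x=[10.9384] v=[-0.6417]
Step 10: x=[10.9029] v=[-0.7102]
Step 11: x=[10.8640] v=[-0.7778]
Step 12: x=[10.8218] v=[-0.8444]
Step 13: x=[10.7763] v=[-0.9099]
Step 14: x=[10.7276] v=[-0.9743]
Step 15: x=[10.6757] v=[-1.0375]
Step 16: x=[10.6207] v=[-1.0994]
Step 17: x=[10.5627] v=[-1.1599]
Step 18: x=[10.5018] v=[-1.2190]
Step 19: x=[10.4380] v=[-1.2765]
Step 20: x=[10.3714] v=[-1.3325]
Step 21: x=[10.3021] v=[-1.3868]
Step 22: x=[10.2301] v=[-1.4394]
Step 23: x=[10.1556] v=[-1.4902]
Step 24: x=[10.0786] v=[-1.5391]
Step 25: x=[9.9993] v=[-1.5861]
Step 26: x=[9.9177] v=[-1.6311]
Step 27: x=[9.8340] v=[-1.6740]
Step 28: x=[9.7483] v=[-1.7149]
Step 29: x=[9.6606] v=[-1.7536]
Step 30: x=[9.5711] v=[-1.7901]
Step 31: x=[9.4799] v=[-1.8244]
Step 32: x=[9.3871] v=[-1.8564]
Step 33: x=[9.2928] v=[-1.8861]
Step 34: x=[9.1971] v=[-1.9134]
Step 35: x=[9.1002] v=[-1.9383]
Step 36: x=[9.0022] v=[-1.9608]
Step 37: x=[8.9032] v=[-1.9809]
Step 38: x=[8.8033] v=[-1.9985]
Step 39: x=[8.7026] v=[-2.0136]
Step 40: x=[8.6013] v=[-2.0262]
Step 41: x=[8.4995] v=[-2.0362]
Step 42: x=[8.3973] v=[-2.0437]
Step 43: x=[8.2949] v=[-2.0486]
Step 44: x=[8.1924] v=[-2.0510]
Step 45: x=[8.0899] v=[-2.0508]
Step 46: x=[7.9875] v=[-2.0480]
Step 47: x=[7.8854] v=[-2.0427]
Step 48: x=[7.7837] v=[-2.0348]
Step 49: x=[7.6825] v=[-2.0244]
Step 50: x=[7.5819] v=[-2.0115]
Step 51: x=[7.4821] v=[-1.9960]
Step 52: x=[7.3832] v=[-1.9781]
Step 53: x=[7.2853] v=[-1.9577]
Step 54: x=[7.1886] v=[-1.9348]
Step 55: x=[7.0931] v=[-1.9095]
Step 56: x=[6.9990] v=[-1.8818]
Step 57: x=[6.9064] v=[-1.8518]
Step 58: x=[6.8154] v=[-1.8195]
Step 59: x=[6.7262] v=[-1.7849]
Step 60: x=[6.6388] v=[-1.7481]
Step 61: x=[6.5533] v=[-1.7091]
Step 62: x=[6.4699] v=[-1.6679]
Step 63: x=[6.3887] v=[-1.6246]
Step 64: x=[6.3097] v=[-1.5793]
Step 65: x=[6.2331] v=[-1.5320]
Step 66: x=[6.1590] v=[-1.4828]
Step 67: x=[6.0874] v=[-1.4318]
Step 68: x=[6.0185] v=[-1.3790]
Step 69: x=[5.9523] v=[-1.3245]
Step 70: x=[5.8889] v=[-1.2683]
Step 71: x=[5.8284] v=[-1.2105]
Step 72: x=[5.7708] v=[-1.1512]
v[0] did not become non-negative within 72 steps; using fallback time=3.6000

Answer: 3.6000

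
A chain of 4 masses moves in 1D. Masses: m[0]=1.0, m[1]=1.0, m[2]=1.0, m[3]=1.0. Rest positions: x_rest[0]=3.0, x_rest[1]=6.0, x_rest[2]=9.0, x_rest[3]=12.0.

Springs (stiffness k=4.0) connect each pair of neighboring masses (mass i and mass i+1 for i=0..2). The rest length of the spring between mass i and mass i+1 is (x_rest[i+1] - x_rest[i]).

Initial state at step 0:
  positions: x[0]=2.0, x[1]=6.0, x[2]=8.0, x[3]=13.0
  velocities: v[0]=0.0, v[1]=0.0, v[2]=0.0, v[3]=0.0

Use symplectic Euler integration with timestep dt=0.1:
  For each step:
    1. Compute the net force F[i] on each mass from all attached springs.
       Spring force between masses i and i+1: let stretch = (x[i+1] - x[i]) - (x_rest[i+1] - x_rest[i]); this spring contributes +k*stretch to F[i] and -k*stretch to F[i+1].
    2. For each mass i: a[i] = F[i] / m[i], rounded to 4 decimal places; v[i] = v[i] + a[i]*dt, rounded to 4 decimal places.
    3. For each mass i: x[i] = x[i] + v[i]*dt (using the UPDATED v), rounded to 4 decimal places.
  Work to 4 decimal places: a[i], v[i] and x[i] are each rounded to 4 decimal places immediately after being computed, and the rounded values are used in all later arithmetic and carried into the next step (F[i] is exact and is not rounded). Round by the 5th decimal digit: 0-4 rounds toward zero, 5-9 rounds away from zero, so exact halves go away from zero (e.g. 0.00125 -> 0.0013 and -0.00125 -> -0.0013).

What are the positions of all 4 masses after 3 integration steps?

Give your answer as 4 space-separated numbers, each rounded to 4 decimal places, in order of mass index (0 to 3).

Answer: 2.2167 5.5821 8.6421 12.5590

Derivation:
Step 0: x=[2.0000 6.0000 8.0000 13.0000] v=[0.0000 0.0000 0.0000 0.0000]
Step 1: x=[2.0400 5.9200 8.1200 12.9200] v=[0.4000 -0.8000 1.2000 -0.8000]
Step 2: x=[2.1152 5.7728 8.3440 12.7680] v=[0.7520 -1.4720 2.2400 -1.5200]
Step 3: x=[2.2167 5.5821 8.6421 12.5590] v=[1.0150 -1.9066 2.9811 -2.0896]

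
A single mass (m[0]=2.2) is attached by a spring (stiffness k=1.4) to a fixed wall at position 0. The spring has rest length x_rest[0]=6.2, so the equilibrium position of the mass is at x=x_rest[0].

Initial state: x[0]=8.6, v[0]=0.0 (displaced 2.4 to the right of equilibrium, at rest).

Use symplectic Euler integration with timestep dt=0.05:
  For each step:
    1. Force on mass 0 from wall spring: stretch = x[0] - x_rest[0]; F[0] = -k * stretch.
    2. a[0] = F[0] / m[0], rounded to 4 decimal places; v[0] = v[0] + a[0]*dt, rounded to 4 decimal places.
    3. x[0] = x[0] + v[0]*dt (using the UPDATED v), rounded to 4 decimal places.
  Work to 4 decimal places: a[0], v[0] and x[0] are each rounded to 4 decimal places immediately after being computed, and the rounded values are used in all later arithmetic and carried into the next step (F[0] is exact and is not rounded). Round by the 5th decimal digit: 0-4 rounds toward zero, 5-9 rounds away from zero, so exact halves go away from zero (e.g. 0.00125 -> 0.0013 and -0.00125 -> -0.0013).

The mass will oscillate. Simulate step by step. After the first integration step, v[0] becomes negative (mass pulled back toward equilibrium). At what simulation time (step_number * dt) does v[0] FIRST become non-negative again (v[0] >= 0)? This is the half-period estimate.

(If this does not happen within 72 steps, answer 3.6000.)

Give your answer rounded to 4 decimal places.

Answer: 3.6000

Derivation:
Step 0: x=[8.6000] v=[0.0000]
Step 1: x=[8.5962] v=[-0.0764]
Step 2: x=[8.5886] v=[-0.1526]
Step 3: x=[8.5772] v=[-0.2286]
Step 4: x=[8.5620] v=[-0.3042]
Step 5: x=[8.5430] v=[-0.3794]
Step 6: x=[8.5203] v=[-0.4540]
Step 7: x=[8.4939] v=[-0.5278]
Step 8: x=[8.4639] v=[-0.6008]
Step 9: x=[8.4303] v=[-0.6728]
Step 10: x=[8.3931] v=[-0.7438]
Step 11: x=[8.3524] v=[-0.8136]
Step 12: x=[8.3083] v=[-0.8821]
Step 13: x=[8.2608] v=[-0.9492]
Step 14: x=[8.2101] v=[-1.0148]
Step 15: x=[8.1562] v=[-1.0788]
Step 16: x=[8.0992] v=[-1.1410]
Step 17: x=[8.0391] v=[-1.2014]
Step 18: x=[7.9761] v=[-1.2599]
Step 19: x=[7.9103] v=[-1.3164]
Step 20: x=[7.8418] v=[-1.3708]
Step 21: x=[7.7707] v=[-1.4230]
Step 22: x=[7.6971] v=[-1.4730]
Step 23: x=[7.6211] v=[-1.5206]
Step 24: x=[7.5428] v=[-1.5658]
Step 25: x=[7.4624] v=[-1.6085]
Step 26: x=[7.3800] v=[-1.6487]
Step 27: x=[7.2957] v=[-1.6862]
Step 28: x=[7.2096] v=[-1.7211]
Step 29: x=[7.1219] v=[-1.7532]
Step 30: x=[7.0328] v=[-1.7825]
Step 31: x=[6.9424] v=[-1.8090]
Step 32: x=[6.8508] v=[-1.8326]
Step 33: x=[6.7581] v=[-1.8533]
Step 34: x=[6.6645] v=[-1.8711]
Step 35: x=[6.5702] v=[-1.8859]
Step 36: x=[6.4753] v=[-1.8977]
Step 37: x=[6.3800] v=[-1.9065]
Step 38: x=[6.2844] v=[-1.9122]
Step 39: x=[6.1887] v=[-1.9149]
Step 40: x=[6.0930] v=[-1.9145]
Step 41: x=[5.9974] v=[-1.9111]
Step 42: x=[5.9022] v=[-1.9047]
Step 43: x=[5.8074] v=[-1.8952]
Step 44: x=[5.7133] v=[-1.8827]
Step 45: x=[5.6199] v=[-1.8672]
Step 46: x=[5.5275] v=[-1.8487]
Step 47: x=[5.4361] v=[-1.8273]
Step 48: x=[5.3460] v=[-1.8030]
Step 49: x=[5.2572] v=[-1.7758]
Step 50: x=[5.1699] v=[-1.7458]
Step 51: x=[5.0843] v=[-1.7130]
Step 52: x=[5.0004] v=[-1.6775]
Step 53: x=[4.9184] v=[-1.6393]
Step 54: x=[4.8385] v=[-1.5985]
Step 55: x=[4.7607] v=[-1.5552]
Step 56: x=[4.6852] v=[-1.5094]
Step 57: x=[4.6121] v=[-1.4612]
Step 58: x=[4.5416] v=[-1.4107]
Step 59: x=[4.4737] v=[-1.3579]
Step 60: x=[4.4086] v=[-1.3030]
Step 61: x=[4.3463] v=[-1.2460]
Step 62: x=[4.2870] v=[-1.1870]
Step 63: x=[4.2307] v=[-1.1261]
Step 64: x=[4.1775] v=[-1.0634]
Step 65: x=[4.1275] v=[-0.9991]
Step 66: x=[4.0808] v=[-0.9332]
Step 67: x=[4.0375] v=[-0.8658]
Step 68: x=[3.9977] v=[-0.7970]
Step 69: x=[3.9614] v=[-0.7269]
Step 70: x=[3.9286] v=[-0.6557]
Step 71: x=[3.8994] v=[-0.5834]
Step 72: x=[3.8739] v=[-0.5102]
v[0] did not become non-negative within 72 steps; using fallback time=3.6000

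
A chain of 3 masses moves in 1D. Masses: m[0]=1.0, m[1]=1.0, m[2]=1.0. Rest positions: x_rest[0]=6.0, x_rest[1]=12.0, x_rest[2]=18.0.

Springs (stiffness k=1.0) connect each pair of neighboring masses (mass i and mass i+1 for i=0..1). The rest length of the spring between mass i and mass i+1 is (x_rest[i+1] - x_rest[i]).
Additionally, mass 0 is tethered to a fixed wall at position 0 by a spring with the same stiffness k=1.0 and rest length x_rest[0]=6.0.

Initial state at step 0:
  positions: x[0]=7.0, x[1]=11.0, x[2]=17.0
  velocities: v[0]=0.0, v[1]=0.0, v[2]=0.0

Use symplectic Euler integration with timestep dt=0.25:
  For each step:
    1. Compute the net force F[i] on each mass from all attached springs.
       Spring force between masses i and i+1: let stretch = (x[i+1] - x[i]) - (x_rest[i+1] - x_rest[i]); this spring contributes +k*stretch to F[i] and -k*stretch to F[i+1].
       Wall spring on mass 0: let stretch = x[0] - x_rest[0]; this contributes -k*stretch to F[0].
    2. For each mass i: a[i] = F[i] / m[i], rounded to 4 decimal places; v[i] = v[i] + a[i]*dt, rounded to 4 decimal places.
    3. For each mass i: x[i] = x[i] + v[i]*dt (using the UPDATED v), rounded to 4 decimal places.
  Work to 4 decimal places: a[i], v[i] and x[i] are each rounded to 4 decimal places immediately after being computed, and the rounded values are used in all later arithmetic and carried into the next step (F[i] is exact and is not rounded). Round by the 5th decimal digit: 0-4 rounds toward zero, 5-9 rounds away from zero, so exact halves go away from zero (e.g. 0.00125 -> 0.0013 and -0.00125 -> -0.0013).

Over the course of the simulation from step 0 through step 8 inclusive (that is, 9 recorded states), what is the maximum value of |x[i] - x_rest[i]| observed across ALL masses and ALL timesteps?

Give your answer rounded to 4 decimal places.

Step 0: x=[7.0000 11.0000 17.0000] v=[0.0000 0.0000 0.0000]
Step 1: x=[6.8125 11.1250 17.0000] v=[-0.7500 0.5000 0.0000]
Step 2: x=[6.4688 11.3477 17.0078] v=[-1.3750 0.8906 0.0313]
Step 3: x=[6.0257 11.6192 17.0369] v=[-1.7725 1.0859 0.1163]
Step 4: x=[5.5556 11.8797 17.1024] v=[-1.8806 1.0420 0.2619]
Step 5: x=[5.1335 12.0714 17.2165] v=[-1.6885 0.7667 0.4562]
Step 6: x=[4.8242 12.1510 17.3840] v=[-1.2374 0.3185 0.6699]
Step 7: x=[4.6713 12.0998 17.5994] v=[-0.6118 -0.2050 0.8617]
Step 8: x=[4.6907 11.9280 17.8461] v=[0.0775 -0.6872 0.9868]
Max displacement = 1.3287

Answer: 1.3287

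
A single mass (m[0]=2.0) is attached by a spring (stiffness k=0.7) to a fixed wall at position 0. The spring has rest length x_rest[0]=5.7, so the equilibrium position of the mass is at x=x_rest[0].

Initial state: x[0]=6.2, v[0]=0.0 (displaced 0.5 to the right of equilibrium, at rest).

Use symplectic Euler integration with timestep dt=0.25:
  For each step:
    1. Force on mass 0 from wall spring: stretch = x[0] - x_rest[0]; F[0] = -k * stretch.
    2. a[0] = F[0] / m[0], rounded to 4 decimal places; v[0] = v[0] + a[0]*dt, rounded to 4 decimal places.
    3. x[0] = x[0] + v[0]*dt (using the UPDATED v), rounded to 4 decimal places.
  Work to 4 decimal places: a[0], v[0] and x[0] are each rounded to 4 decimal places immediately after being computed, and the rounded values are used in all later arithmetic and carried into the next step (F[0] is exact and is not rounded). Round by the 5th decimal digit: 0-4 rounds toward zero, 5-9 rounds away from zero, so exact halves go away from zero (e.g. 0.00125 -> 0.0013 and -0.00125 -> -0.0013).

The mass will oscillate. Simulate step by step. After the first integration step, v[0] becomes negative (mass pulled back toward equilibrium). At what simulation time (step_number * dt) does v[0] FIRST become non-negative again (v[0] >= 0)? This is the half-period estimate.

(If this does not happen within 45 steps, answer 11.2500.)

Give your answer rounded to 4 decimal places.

Step 0: x=[6.2000] v=[0.0000]
Step 1: x=[6.1891] v=[-0.0438]
Step 2: x=[6.1675] v=[-0.0866]
Step 3: x=[6.1356] v=[-0.1275]
Step 4: x=[6.0942] v=[-0.1656]
Step 5: x=[6.0442] v=[-0.2001]
Step 6: x=[5.9867] v=[-0.2302]
Step 7: x=[5.9229] v=[-0.2553]
Step 8: x=[5.8542] v=[-0.2748]
Step 9: x=[5.7821] v=[-0.2883]
Step 10: x=[5.7082] v=[-0.2955]
Step 11: x=[5.6342] v=[-0.2962]
Step 12: x=[5.5616] v=[-0.2905]
Step 13: x=[5.4920] v=[-0.2784]
Step 14: x=[5.4270] v=[-0.2602]
Step 15: x=[5.3679] v=[-0.2363]
Step 16: x=[5.3161] v=[-0.2073]
Step 17: x=[5.2727] v=[-0.1737]
Step 18: x=[5.2386] v=[-0.1363]
Step 19: x=[5.2146] v=[-0.0959]
Step 20: x=[5.2013] v=[-0.0534]
Step 21: x=[5.1989] v=[-0.0098]
Step 22: x=[5.2074] v=[0.0341]
First v>=0 after going negative at step 22, time=5.5000

Answer: 5.5000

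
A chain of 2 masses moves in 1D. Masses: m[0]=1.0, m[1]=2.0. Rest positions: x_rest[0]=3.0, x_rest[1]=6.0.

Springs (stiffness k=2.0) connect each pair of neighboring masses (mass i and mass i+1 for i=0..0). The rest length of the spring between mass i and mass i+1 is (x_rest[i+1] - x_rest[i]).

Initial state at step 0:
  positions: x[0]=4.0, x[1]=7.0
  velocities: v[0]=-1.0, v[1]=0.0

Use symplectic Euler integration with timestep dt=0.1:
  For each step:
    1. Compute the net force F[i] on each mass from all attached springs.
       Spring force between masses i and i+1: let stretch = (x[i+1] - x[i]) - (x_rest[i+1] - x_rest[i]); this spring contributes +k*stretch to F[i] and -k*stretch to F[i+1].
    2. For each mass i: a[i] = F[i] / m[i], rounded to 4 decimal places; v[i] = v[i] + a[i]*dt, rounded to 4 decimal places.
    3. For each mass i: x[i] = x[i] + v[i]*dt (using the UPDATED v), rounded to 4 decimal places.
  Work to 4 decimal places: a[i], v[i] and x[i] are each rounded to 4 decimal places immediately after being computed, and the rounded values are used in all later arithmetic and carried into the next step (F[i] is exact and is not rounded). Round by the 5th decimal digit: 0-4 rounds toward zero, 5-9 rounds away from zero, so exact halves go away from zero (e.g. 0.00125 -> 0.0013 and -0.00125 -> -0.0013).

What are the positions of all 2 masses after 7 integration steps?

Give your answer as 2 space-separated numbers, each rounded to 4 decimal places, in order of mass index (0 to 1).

Step 0: x=[4.0000 7.0000] v=[-1.0000 0.0000]
Step 1: x=[3.9000 7.0000] v=[-1.0000 0.0000]
Step 2: x=[3.8020 6.9990] v=[-0.9800 -0.0100]
Step 3: x=[3.7079 6.9960] v=[-0.9406 -0.0297]
Step 4: x=[3.6196 6.9902] v=[-0.8830 -0.0585]
Step 5: x=[3.5387 6.9806] v=[-0.8089 -0.0956]
Step 6: x=[3.4667 6.9666] v=[-0.7205 -0.1398]
Step 7: x=[3.4047 6.9476] v=[-0.6205 -0.1898]

Answer: 3.4047 6.9476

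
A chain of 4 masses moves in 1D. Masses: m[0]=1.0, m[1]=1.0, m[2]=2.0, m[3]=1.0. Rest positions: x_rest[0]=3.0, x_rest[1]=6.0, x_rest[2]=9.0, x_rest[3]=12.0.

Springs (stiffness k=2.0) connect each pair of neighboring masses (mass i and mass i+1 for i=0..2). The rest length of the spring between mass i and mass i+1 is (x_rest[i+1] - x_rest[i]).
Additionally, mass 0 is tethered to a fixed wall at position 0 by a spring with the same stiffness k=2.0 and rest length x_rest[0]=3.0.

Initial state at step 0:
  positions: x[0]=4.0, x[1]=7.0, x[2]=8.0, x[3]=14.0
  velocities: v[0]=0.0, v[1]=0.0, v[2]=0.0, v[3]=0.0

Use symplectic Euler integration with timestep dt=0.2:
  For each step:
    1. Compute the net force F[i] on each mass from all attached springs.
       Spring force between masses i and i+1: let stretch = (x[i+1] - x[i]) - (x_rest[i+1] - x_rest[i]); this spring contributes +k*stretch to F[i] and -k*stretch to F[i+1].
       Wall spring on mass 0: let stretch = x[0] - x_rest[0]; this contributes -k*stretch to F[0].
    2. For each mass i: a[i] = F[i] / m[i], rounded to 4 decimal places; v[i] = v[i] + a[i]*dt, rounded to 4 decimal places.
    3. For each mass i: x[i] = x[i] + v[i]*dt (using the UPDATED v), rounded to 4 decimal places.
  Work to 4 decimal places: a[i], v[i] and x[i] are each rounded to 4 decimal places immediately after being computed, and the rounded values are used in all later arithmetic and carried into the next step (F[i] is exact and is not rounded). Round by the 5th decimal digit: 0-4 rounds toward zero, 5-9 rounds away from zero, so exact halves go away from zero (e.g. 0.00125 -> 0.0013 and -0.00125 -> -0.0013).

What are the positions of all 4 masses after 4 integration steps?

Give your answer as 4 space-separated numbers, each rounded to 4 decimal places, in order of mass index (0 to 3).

Answer: 3.2186 5.8726 9.5567 12.0912

Derivation:
Step 0: x=[4.0000 7.0000 8.0000 14.0000] v=[0.0000 0.0000 0.0000 0.0000]
Step 1: x=[3.9200 6.8400 8.2000 13.7600] v=[-0.4000 -0.8000 1.0000 -1.2000]
Step 2: x=[3.7600 6.5552 8.5680 13.3152] v=[-0.8000 -1.4240 1.8400 -2.2240]
Step 3: x=[3.5228 6.2078 9.0454 12.7306] v=[-1.1859 -1.7370 2.3869 -2.9229]
Step 4: x=[3.2186 5.8726 9.5567 12.0912] v=[-1.5210 -1.6760 2.5564 -3.1970]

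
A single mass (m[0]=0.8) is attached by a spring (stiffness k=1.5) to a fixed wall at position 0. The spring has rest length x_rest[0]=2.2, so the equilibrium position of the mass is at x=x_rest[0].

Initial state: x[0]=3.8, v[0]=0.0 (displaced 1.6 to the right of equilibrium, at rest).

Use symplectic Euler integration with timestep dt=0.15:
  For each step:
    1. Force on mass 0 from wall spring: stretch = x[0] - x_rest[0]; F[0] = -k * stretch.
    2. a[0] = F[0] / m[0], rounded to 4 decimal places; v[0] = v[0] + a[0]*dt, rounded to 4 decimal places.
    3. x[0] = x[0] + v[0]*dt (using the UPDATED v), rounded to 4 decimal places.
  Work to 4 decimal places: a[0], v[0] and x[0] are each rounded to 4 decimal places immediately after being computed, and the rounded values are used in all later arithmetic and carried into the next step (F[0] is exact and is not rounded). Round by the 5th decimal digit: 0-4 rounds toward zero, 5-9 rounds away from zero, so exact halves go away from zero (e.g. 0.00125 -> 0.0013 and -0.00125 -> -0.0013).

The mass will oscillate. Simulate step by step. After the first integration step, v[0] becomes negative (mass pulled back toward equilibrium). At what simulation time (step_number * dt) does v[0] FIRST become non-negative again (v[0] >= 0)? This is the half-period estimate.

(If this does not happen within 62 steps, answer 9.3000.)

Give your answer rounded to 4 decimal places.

Step 0: x=[3.8000] v=[0.0000]
Step 1: x=[3.7325] v=[-0.4500]
Step 2: x=[3.6004] v=[-0.8810]
Step 3: x=[3.4092] v=[-1.2749]
Step 4: x=[3.1670] v=[-1.6150]
Step 5: x=[2.8840] v=[-1.8870]
Step 6: x=[2.5721] v=[-2.0794]
Step 7: x=[2.2445] v=[-2.1841]
Step 8: x=[1.9150] v=[-2.1966]
Step 9: x=[1.5975] v=[-2.1164]
Step 10: x=[1.3055] v=[-1.9469]
Step 11: x=[1.0512] v=[-1.6953]
Step 12: x=[0.8454] v=[-1.3722]
Step 13: x=[0.6967] v=[-0.9912]
Step 14: x=[0.6114] v=[-0.5684]
Step 15: x=[0.5932] v=[-0.1216]
Step 16: x=[0.6427] v=[0.3303]
First v>=0 after going negative at step 16, time=2.4000

Answer: 2.4000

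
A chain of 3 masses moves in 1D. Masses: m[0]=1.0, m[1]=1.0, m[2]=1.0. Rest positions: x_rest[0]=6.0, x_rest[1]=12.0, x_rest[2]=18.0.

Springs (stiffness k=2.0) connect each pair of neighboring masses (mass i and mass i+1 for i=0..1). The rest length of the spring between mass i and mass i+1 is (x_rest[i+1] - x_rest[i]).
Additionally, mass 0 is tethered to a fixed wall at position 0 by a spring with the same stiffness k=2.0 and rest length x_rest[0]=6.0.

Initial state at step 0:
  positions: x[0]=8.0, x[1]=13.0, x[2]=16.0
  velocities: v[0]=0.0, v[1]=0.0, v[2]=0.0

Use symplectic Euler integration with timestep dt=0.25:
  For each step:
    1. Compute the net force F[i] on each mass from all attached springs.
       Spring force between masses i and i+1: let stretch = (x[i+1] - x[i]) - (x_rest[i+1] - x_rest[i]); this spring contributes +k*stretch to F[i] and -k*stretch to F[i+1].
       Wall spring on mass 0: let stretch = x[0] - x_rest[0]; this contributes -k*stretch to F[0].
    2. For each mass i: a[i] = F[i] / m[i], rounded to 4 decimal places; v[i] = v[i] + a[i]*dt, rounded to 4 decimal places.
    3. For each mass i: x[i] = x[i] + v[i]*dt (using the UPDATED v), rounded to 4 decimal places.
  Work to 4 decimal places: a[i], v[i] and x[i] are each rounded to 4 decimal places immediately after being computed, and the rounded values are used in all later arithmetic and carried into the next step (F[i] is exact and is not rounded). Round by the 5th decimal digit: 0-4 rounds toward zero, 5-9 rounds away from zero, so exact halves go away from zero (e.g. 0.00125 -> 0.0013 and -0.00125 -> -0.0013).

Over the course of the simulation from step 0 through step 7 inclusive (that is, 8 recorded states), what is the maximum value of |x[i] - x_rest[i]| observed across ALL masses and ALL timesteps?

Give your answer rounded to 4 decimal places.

Answer: 2.2611

Derivation:
Step 0: x=[8.0000 13.0000 16.0000] v=[0.0000 0.0000 0.0000]
Step 1: x=[7.6250 12.7500 16.3750] v=[-1.5000 -1.0000 1.5000]
Step 2: x=[6.9375 12.3125 17.0469] v=[-2.7500 -1.7500 2.6875]
Step 3: x=[6.0547 11.7949 17.8770] v=[-3.5313 -2.0703 3.3203]
Step 4: x=[5.1326 11.3201 18.6968] v=[-3.6886 -1.8994 3.2793]
Step 5: x=[4.3423 10.9939 19.3446] v=[-3.1612 -1.3048 2.5910]
Step 6: x=[3.8407 10.8801 19.6985] v=[-2.0066 -0.4553 1.4157]
Step 7: x=[3.7389 10.9887 19.7001] v=[-0.4073 0.4342 0.0065]
Max displacement = 2.2611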